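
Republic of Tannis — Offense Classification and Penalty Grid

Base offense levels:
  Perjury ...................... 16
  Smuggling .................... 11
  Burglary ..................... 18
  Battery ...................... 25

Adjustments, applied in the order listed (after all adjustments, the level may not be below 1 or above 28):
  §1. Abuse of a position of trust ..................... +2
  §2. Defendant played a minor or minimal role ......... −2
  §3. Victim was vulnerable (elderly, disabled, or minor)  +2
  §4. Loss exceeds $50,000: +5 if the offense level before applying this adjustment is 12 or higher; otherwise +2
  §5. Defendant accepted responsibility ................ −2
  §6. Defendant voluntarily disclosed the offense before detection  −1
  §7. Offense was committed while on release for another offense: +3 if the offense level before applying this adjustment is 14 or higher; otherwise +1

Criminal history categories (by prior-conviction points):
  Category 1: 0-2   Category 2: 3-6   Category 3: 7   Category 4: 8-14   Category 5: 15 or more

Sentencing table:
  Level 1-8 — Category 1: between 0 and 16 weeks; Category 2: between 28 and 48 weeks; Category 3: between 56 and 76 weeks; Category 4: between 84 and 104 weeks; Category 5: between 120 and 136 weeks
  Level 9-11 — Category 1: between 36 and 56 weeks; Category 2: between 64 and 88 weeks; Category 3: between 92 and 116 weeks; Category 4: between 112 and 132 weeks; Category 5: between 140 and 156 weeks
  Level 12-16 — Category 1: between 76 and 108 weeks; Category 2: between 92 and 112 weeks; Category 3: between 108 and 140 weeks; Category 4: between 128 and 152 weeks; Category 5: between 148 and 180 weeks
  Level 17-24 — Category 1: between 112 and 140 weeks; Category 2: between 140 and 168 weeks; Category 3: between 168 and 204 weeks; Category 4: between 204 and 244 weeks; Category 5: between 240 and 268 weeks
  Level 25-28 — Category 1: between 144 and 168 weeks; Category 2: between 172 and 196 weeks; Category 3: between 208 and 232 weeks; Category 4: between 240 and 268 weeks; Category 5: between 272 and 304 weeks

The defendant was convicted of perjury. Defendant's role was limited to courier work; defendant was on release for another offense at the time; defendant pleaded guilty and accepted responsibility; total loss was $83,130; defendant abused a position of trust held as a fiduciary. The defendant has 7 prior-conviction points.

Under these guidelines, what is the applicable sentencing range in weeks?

Base offense level for perjury: 16.
§1 applies: 16 + 2 = 18.
§2 applies: 18 − 2 = 16.
§4 applies (level before this adjustment is 16 ≥ 12, so +5): 16 + 5 = 21.
§5 applies: 21 − 2 = 19.
§6 does not apply.
§7 applies (level before this adjustment is 19 ≥ 14, so +3): 19 + 3 = 22.
Final offense level: 22.
Criminal history: 7 prior points → Category 3 (7).
Level 22 falls in the 17-24 band.
Grid: Level 17-24 × Category 3 = 168-204 weeks.

168-204 weeks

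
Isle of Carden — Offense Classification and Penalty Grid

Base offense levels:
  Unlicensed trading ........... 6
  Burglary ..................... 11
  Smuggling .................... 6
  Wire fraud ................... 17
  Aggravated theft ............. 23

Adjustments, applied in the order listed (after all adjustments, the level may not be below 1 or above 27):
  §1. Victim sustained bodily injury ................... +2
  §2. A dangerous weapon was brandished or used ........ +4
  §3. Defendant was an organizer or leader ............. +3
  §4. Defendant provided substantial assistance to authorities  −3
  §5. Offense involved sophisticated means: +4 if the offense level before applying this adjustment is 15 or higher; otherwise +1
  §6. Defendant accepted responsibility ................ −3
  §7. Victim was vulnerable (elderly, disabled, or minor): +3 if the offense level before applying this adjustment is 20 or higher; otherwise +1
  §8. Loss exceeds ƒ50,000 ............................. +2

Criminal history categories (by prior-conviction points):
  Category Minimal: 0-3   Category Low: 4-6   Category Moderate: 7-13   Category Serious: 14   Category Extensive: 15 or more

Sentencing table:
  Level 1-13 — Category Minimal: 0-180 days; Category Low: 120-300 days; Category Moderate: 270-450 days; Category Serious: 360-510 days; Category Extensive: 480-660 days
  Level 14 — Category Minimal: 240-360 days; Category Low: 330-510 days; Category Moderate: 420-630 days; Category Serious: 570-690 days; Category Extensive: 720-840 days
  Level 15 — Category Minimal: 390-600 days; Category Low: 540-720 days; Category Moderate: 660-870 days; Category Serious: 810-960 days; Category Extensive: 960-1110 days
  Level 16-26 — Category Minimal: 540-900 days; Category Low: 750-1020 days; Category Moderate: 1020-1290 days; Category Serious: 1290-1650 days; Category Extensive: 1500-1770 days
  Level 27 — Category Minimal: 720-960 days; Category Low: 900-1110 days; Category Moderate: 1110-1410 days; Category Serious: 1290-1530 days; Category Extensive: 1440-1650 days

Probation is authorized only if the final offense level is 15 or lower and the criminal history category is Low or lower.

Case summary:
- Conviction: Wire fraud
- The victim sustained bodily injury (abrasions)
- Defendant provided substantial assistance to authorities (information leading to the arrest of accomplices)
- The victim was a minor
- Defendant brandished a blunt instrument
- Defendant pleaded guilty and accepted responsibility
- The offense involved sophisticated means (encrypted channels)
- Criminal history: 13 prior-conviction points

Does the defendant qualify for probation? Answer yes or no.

No

Base offense level for wire fraud: 17.
§1 applies: 17 + 2 = 19.
§2 applies: 19 + 4 = 23.
§3 does not apply.
§4 applies: 23 − 3 = 20.
§5 applies (level before this adjustment is 20 ≥ 15, so +4): 20 + 4 = 24.
§6 applies: 24 − 3 = 21.
§7 applies (level before this adjustment is 21 ≥ 20, so +3): 21 + 3 = 24.
Final offense level: 24.
Criminal history: 13 prior points → Category Moderate (7-13).
Level 24 falls in the 16-26 band.
Grid: Level 16-26 × Category Moderate = 1020-1290 days.
Probation check: level 24 > 15 and category Moderate > Low → not eligible.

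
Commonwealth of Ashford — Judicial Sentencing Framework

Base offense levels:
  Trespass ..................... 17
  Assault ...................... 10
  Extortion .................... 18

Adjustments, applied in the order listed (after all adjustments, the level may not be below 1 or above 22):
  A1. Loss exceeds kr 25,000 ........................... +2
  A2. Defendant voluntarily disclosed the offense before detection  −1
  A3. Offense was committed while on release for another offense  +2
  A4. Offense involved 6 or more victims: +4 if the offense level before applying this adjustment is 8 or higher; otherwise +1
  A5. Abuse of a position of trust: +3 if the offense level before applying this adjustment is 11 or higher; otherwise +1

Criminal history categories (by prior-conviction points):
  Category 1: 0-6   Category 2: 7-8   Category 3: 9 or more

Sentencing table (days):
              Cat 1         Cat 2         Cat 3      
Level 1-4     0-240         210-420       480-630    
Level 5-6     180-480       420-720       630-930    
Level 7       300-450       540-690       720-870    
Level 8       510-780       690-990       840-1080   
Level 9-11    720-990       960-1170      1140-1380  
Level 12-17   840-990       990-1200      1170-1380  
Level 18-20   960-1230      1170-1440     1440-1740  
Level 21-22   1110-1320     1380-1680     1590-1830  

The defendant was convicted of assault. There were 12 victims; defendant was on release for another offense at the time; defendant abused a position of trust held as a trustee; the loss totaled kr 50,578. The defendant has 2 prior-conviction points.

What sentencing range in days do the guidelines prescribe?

1110-1320 days

Base offense level for assault: 10.
A1 applies: 10 + 2 = 12.
A2 does not apply.
A3 applies: 12 + 2 = 14.
A4 applies (level before this adjustment is 14 ≥ 8, so +4): 14 + 4 = 18.
A5 applies (level before this adjustment is 18 ≥ 11, so +3): 18 + 3 = 21.
Final offense level: 21.
Criminal history: 2 prior points → Category 1 (0-6).
Level 21 falls in the 21-22 band.
Grid: Level 21-22 × Category 1 = 1110-1320 days.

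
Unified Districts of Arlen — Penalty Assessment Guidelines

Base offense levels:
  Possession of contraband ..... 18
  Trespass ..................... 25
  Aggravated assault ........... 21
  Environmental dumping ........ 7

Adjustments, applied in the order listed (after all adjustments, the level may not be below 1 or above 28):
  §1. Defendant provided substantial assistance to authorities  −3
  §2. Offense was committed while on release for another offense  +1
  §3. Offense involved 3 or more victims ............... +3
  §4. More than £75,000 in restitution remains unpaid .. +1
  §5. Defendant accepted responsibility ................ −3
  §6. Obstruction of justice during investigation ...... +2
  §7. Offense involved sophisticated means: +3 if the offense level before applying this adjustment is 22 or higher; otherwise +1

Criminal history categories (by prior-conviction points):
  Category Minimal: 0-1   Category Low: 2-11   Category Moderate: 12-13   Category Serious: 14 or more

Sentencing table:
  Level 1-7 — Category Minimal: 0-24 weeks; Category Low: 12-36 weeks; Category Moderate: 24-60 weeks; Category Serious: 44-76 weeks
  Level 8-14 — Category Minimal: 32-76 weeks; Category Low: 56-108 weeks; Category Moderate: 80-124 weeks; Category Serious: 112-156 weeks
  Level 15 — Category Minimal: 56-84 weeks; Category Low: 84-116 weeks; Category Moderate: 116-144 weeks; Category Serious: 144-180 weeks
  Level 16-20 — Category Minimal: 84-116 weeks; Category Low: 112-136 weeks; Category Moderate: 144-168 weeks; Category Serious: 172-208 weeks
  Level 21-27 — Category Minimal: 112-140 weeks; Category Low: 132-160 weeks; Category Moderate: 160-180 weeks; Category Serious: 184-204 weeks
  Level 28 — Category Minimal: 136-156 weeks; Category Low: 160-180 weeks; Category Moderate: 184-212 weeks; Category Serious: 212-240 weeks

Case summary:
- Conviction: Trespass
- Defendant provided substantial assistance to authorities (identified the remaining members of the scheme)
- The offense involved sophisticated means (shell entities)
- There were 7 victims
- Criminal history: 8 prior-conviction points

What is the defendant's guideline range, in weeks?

160-180 weeks

Base offense level for trespass: 25.
§1 applies: 25 − 3 = 22.
§2 does not apply.
§3 applies: 22 + 3 = 25.
§5 does not apply.
§6 does not apply.
§7 applies (level before this adjustment is 25 ≥ 22, so +3): 25 + 3 = 28.
Final offense level: 28.
Criminal history: 8 prior points → Category Low (2-11).
Level 28 falls in the 28 band.
Grid: Level 28 × Category Low = 160-180 weeks.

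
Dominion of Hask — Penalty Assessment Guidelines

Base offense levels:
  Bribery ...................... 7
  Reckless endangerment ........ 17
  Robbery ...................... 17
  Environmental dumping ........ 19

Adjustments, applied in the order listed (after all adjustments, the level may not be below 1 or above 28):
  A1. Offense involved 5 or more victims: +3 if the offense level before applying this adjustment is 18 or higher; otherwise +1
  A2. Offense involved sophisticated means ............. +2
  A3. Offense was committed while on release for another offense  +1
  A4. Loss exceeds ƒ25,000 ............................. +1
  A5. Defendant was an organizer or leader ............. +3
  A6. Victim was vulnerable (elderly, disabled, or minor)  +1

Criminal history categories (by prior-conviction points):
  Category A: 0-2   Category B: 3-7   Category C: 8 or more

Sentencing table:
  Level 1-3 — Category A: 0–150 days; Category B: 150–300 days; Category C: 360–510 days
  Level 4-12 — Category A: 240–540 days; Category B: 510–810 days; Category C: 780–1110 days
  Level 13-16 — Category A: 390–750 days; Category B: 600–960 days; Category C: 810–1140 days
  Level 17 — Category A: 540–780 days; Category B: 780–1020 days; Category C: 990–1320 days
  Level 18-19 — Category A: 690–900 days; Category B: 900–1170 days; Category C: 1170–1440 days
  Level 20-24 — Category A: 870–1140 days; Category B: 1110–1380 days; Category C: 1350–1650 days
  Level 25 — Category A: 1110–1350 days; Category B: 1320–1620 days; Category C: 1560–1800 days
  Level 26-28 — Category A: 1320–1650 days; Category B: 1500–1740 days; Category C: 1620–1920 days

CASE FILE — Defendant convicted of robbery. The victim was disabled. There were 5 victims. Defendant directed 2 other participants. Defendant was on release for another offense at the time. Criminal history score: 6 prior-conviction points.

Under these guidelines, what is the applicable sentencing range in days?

1110-1380 days

Base offense level for robbery: 17.
A1 applies (level before this adjustment is 17 < 18, so +1): 17 + 1 = 18.
A2 does not apply.
A3 applies: 18 + 1 = 19.
A5 applies: 19 + 3 = 22.
A6 applies: 22 + 1 = 23.
Final offense level: 23.
Criminal history: 6 prior points → Category B (3-7).
Level 23 falls in the 20-24 band.
Grid: Level 20-24 × Category B = 1110-1380 days.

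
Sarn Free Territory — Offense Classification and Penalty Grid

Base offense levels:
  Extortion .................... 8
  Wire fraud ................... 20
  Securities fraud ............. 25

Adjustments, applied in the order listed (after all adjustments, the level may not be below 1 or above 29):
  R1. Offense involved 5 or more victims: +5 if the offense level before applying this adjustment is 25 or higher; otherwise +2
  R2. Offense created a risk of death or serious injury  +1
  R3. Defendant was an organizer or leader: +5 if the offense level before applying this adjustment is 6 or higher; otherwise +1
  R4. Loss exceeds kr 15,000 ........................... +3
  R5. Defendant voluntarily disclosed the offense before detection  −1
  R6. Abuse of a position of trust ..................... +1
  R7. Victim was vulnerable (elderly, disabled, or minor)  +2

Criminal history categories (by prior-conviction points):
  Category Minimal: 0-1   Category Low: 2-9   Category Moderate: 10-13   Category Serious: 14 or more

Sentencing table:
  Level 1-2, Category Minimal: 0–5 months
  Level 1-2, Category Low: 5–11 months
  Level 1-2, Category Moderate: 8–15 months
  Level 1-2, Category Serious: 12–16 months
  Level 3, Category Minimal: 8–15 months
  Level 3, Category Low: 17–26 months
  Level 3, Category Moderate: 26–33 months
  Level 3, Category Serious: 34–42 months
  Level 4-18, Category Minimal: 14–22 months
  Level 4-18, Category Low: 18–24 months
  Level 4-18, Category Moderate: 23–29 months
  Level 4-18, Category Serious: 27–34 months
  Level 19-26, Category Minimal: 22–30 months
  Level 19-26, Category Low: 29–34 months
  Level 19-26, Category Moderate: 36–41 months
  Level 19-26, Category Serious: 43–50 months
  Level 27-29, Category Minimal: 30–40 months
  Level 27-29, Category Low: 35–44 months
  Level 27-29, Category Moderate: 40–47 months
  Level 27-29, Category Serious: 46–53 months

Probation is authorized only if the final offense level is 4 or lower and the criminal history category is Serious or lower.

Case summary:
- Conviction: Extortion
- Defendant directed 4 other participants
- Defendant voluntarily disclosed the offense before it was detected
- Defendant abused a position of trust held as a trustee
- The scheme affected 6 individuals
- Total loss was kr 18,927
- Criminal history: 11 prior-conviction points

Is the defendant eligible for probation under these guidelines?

Base offense level for extortion: 8.
R1 applies (level before this adjustment is 8 < 25, so +2): 8 + 2 = 10.
R3 applies (level before this adjustment is 10 ≥ 6, so +5): 10 + 5 = 15.
R4 applies: 15 + 3 = 18.
R5 applies: 18 − 1 = 17.
R6 applies: 17 + 1 = 18.
R7 does not apply.
Final offense level: 18.
Criminal history: 11 prior points → Category Moderate (10-13).
Level 18 falls in the 4-18 band.
Grid: Level 4-18 × Category Moderate = 23-29 months.
Probation check: level 18 > 4 and category Moderate ≤ Serious → not eligible.

No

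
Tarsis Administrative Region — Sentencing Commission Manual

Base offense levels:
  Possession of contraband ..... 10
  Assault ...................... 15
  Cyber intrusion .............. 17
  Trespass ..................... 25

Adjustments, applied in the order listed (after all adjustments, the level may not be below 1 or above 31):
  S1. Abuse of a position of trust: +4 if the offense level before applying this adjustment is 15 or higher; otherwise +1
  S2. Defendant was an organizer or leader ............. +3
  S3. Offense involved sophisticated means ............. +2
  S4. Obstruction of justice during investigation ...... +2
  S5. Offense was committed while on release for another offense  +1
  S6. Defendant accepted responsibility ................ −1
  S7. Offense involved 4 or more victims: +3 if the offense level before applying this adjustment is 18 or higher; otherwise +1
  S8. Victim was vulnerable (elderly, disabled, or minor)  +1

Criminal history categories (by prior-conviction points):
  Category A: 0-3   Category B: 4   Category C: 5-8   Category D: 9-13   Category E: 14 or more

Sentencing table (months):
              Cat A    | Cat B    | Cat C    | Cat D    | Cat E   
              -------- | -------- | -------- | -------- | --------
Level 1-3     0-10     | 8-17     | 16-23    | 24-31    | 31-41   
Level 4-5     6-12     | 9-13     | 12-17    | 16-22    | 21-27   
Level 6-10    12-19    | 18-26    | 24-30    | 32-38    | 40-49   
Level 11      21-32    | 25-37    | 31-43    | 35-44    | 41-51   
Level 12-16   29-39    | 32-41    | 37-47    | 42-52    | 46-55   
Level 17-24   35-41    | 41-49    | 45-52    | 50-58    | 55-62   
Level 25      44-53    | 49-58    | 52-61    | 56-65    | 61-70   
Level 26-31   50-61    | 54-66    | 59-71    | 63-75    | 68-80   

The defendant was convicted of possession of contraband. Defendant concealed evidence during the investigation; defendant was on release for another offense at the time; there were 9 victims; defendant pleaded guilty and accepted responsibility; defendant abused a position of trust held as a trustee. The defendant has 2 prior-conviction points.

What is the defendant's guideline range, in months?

Base offense level for possession of contraband: 10.
S1 applies (level before this adjustment is 10 < 15, so +1): 10 + 1 = 11.
S2 does not apply.
S3 does not apply.
S4 applies: 11 + 2 = 13.
S5 applies: 13 + 1 = 14.
S6 applies: 14 − 1 = 13.
S7 applies (level before this adjustment is 13 < 18, so +1): 13 + 1 = 14.
S8 does not apply.
Final offense level: 14.
Criminal history: 2 prior points → Category A (0-3).
Level 14 falls in the 12-16 band.
Grid: Level 12-16 × Category A = 29-39 months.

29-39 months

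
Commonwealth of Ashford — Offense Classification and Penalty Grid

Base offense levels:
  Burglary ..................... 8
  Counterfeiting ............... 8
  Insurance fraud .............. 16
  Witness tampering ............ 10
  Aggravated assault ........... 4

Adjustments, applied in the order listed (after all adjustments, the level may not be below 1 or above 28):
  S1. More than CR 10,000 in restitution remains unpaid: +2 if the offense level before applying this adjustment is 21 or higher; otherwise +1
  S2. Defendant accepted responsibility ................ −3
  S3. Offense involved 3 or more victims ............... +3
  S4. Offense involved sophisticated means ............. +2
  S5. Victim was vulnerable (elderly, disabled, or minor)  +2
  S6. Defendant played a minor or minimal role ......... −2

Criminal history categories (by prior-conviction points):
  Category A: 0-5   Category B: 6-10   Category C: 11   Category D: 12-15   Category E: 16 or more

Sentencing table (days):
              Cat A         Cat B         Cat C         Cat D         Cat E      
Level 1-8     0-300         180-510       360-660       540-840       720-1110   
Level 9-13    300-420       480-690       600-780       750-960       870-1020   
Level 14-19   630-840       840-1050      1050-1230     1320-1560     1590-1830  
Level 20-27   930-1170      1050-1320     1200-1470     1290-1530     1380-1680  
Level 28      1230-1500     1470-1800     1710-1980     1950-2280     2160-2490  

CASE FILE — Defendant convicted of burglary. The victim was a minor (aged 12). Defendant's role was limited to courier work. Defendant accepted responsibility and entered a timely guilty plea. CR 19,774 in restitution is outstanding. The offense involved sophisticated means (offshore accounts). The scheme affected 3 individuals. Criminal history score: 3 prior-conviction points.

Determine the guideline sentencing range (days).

300-420 days

Base offense level for burglary: 8.
S1 applies (level before this adjustment is 8 < 21, so +1): 8 + 1 = 9.
S2 applies: 9 − 3 = 6.
S3 applies: 6 + 3 = 9.
S4 applies: 9 + 2 = 11.
S5 applies: 11 + 2 = 13.
S6 applies: 13 − 2 = 11.
Final offense level: 11.
Criminal history: 3 prior points → Category A (0-5).
Level 11 falls in the 9-13 band.
Grid: Level 9-13 × Category A = 300-420 days.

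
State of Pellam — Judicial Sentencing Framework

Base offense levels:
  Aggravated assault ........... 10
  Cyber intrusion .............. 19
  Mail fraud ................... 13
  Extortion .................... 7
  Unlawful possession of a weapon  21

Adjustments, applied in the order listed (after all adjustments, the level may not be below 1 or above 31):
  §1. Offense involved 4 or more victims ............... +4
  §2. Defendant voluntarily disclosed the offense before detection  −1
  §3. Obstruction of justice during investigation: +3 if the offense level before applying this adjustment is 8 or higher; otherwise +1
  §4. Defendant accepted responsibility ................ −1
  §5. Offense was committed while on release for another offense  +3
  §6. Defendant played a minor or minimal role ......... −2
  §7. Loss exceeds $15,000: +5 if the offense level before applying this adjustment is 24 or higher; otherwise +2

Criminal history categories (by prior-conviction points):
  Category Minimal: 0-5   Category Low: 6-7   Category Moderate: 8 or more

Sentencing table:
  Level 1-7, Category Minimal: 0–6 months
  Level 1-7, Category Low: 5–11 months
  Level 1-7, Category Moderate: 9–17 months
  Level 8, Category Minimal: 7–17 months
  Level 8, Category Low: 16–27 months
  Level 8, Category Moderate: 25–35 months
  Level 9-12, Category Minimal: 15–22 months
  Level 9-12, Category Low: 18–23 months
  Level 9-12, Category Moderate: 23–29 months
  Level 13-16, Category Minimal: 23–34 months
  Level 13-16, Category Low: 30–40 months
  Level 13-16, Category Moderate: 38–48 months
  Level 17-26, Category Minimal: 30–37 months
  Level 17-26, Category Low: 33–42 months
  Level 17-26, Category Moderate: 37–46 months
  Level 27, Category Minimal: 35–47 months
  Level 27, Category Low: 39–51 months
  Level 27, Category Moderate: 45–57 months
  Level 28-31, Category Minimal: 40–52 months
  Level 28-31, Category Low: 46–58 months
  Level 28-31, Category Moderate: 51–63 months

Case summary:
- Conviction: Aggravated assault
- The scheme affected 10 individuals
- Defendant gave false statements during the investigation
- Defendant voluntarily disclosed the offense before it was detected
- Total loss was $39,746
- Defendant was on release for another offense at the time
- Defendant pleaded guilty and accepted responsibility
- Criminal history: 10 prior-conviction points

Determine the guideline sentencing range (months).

37-46 months

Base offense level for aggravated assault: 10.
§1 applies: 10 + 4 = 14.
§2 applies: 14 − 1 = 13.
§3 applies (level before this adjustment is 13 ≥ 8, so +3): 13 + 3 = 16.
§4 applies: 16 − 1 = 15.
§5 applies: 15 + 3 = 18.
§7 applies (level before this adjustment is 18 < 24, so +2): 18 + 2 = 20.
Final offense level: 20.
Criminal history: 10 prior points → Category Moderate (8+).
Level 20 falls in the 17-26 band.
Grid: Level 17-26 × Category Moderate = 37-46 months.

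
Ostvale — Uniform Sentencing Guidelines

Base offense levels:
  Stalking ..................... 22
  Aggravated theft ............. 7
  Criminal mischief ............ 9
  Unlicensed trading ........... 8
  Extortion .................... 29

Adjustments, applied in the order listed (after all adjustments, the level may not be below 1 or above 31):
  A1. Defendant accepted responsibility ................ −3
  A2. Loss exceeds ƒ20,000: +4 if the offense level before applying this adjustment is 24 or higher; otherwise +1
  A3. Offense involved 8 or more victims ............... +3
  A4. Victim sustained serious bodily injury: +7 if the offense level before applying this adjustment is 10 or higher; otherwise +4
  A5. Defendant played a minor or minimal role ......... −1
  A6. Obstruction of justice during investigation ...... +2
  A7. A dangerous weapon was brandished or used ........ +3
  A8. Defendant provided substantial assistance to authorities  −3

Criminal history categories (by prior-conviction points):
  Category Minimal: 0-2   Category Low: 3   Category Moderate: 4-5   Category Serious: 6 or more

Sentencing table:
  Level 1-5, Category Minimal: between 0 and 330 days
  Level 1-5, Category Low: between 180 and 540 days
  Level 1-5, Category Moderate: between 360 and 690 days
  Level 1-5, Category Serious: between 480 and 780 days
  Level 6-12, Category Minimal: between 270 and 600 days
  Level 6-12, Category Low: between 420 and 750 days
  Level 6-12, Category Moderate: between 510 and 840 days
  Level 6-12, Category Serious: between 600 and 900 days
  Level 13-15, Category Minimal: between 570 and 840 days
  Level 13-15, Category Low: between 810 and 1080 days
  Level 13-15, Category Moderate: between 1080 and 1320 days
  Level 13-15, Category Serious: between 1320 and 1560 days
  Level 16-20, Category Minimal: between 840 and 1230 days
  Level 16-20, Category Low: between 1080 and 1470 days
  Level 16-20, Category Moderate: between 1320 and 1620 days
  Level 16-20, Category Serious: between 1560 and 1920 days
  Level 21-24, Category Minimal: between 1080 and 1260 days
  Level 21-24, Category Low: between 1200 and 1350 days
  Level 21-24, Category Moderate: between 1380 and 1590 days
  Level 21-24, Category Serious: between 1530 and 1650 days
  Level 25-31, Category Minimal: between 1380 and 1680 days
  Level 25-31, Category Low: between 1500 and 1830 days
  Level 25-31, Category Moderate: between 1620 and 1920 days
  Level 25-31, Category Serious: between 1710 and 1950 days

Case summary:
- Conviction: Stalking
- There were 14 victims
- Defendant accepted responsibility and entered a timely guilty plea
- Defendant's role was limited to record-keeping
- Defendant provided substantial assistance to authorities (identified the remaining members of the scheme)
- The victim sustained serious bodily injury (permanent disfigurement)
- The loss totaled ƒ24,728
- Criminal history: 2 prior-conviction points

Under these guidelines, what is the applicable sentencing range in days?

Base offense level for stalking: 22.
A1 applies: 22 − 3 = 19.
A2 applies (level before this adjustment is 19 < 24, so +1): 19 + 1 = 20.
A3 applies: 20 + 3 = 23.
A4 applies (level before this adjustment is 23 ≥ 10, so +7): 23 + 7 = 30.
A5 applies: 30 − 1 = 29.
A6 does not apply.
A7 does not apply.
A8 applies: 29 − 3 = 26.
Final offense level: 26.
Criminal history: 2 prior points → Category Minimal (0-2).
Level 26 falls in the 25-31 band.
Grid: Level 25-31 × Category Minimal = 1380-1680 days.

1380-1680 days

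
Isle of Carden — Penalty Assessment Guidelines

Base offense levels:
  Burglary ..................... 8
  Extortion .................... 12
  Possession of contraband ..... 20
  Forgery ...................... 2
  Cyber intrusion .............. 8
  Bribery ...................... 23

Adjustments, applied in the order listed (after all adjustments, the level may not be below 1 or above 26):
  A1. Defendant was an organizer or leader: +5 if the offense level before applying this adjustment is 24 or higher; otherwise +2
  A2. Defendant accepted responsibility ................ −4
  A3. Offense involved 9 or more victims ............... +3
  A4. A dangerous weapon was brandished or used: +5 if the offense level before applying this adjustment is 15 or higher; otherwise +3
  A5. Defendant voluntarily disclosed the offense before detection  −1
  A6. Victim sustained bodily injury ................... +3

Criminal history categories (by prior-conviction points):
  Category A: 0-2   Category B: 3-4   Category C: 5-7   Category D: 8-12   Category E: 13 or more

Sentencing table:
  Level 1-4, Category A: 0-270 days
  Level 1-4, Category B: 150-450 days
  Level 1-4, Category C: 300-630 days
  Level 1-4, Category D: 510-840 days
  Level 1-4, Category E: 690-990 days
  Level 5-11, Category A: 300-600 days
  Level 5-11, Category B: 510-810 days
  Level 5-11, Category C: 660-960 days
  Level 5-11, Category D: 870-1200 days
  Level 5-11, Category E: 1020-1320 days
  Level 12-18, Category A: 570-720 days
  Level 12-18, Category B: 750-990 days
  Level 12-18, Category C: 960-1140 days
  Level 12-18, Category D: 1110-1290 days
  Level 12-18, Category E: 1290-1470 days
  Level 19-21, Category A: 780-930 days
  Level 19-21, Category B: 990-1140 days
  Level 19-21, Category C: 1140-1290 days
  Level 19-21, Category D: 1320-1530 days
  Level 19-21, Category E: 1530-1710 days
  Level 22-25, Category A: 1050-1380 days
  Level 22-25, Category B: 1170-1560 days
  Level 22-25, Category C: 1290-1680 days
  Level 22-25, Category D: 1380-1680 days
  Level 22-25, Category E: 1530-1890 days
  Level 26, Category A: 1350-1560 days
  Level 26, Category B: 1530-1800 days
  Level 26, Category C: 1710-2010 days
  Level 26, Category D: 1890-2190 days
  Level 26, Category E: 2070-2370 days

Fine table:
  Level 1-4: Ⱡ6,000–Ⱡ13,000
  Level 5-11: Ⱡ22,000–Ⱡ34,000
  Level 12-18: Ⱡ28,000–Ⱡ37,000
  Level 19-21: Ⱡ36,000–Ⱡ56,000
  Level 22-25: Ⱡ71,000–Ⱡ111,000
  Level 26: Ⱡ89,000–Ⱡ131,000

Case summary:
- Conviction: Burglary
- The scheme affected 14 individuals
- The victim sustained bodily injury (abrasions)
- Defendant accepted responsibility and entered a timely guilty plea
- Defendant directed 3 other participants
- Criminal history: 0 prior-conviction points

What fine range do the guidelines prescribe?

Ⱡ28,000–Ⱡ37,000

Base offense level for burglary: 8.
A1 applies (level before this adjustment is 8 < 24, so +2): 8 + 2 = 10.
A2 applies: 10 − 4 = 6.
A3 applies: 6 + 3 = 9.
A4 does not apply.
A6 applies: 9 + 3 = 12.
Final offense level: 12.
Level 12 falls in the 12-18 band.
Fine table: Level 12-18 → Ⱡ28,000–Ⱡ37,000.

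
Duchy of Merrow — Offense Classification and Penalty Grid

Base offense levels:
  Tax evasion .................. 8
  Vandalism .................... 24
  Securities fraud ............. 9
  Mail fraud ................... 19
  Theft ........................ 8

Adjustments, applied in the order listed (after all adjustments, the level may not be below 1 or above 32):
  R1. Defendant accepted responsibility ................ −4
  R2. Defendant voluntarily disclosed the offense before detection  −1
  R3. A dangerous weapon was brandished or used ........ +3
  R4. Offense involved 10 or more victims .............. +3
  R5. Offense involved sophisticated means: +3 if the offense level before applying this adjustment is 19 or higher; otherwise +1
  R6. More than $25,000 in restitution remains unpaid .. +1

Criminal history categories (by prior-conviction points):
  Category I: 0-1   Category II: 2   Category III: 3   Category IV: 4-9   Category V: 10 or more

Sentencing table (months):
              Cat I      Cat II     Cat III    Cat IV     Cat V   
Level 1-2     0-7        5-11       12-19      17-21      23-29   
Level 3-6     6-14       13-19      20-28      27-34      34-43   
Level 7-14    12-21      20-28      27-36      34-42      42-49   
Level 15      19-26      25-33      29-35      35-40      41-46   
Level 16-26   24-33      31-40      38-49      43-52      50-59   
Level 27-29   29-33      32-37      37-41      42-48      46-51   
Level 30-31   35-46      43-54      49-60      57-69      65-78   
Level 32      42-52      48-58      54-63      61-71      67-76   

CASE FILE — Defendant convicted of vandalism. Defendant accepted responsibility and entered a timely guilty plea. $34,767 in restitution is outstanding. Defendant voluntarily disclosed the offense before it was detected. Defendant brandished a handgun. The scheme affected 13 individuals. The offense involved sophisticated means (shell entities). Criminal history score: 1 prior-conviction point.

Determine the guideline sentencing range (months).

Base offense level for vandalism: 24.
R1 applies: 24 − 4 = 20.
R2 applies: 20 − 1 = 19.
R3 applies: 19 + 3 = 22.
R4 applies: 22 + 3 = 25.
R5 applies (level before this adjustment is 25 ≥ 19, so +3): 25 + 3 = 28.
R6 applies: 28 + 1 = 29.
Final offense level: 29.
Criminal history: 1 prior point → Category I (0-1).
Level 29 falls in the 27-29 band.
Grid: Level 27-29 × Category I = 29-33 months.

29-33 months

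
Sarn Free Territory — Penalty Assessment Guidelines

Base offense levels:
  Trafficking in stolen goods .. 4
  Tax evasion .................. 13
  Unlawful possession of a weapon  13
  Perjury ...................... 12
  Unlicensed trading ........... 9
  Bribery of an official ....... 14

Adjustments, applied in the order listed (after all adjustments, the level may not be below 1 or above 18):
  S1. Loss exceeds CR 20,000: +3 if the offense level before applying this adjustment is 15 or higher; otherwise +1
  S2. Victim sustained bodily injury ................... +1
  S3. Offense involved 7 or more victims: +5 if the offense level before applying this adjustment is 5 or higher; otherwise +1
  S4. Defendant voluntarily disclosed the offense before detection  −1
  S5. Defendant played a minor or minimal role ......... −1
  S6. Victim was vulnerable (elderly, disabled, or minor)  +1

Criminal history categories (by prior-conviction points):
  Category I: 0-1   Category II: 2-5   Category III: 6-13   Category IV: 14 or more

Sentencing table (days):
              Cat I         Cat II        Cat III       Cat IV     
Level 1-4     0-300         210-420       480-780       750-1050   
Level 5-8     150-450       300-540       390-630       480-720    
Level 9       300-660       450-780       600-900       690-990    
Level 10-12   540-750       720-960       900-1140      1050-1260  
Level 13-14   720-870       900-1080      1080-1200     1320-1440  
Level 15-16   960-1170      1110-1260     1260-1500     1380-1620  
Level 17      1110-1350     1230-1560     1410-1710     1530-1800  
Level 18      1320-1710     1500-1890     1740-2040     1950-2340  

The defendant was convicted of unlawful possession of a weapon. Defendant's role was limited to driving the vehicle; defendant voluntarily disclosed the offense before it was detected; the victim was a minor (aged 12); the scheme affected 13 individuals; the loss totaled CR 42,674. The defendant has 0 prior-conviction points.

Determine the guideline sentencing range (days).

Base offense level for unlawful possession of a weapon: 13.
S1 applies (level before this adjustment is 13 < 15, so +1): 13 + 1 = 14.
S2 does not apply.
S3 applies (level before this adjustment is 14 ≥ 5, so +5): 14 + 5 = 19.
S4 applies: 19 − 1 = 18.
S5 applies: 18 − 1 = 17.
S6 applies: 17 + 1 = 18.
Final offense level: 18.
Criminal history: 0 prior points → Category I (0-1).
Level 18 falls in the 18 band.
Grid: Level 18 × Category I = 1320-1710 days.

1320-1710 days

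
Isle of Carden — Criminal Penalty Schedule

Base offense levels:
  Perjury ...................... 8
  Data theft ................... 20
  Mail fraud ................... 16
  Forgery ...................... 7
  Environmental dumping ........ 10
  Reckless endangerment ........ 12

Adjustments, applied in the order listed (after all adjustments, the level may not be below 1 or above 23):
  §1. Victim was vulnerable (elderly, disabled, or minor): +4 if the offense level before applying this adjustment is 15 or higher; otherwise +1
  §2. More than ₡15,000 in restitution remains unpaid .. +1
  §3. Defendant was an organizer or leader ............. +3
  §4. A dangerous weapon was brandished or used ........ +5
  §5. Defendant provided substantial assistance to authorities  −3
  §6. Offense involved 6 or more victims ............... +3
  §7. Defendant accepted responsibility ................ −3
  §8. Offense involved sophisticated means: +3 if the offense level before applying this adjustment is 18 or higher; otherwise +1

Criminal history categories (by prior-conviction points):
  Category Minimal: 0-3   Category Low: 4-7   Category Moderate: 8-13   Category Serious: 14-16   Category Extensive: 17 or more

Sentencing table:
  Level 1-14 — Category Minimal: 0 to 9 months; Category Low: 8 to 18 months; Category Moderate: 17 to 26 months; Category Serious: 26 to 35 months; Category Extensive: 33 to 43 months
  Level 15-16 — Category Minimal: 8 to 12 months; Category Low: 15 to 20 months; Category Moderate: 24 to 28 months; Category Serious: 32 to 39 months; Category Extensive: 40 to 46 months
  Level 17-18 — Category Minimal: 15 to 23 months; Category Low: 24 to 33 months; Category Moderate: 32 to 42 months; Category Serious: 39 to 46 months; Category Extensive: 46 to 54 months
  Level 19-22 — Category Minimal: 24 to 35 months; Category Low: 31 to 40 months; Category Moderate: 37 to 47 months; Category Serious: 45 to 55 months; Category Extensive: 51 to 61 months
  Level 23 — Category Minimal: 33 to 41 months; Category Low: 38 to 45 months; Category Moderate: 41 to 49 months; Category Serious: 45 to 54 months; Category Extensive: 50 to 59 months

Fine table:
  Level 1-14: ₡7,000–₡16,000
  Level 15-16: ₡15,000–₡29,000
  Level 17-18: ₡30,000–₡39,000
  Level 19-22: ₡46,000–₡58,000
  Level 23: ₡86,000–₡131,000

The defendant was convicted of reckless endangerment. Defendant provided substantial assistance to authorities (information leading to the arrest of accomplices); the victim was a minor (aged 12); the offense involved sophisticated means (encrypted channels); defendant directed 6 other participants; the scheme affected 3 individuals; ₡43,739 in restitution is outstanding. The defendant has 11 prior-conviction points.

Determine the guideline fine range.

₡15,000–₡29,000

Base offense level for reckless endangerment: 12.
§1 applies (level before this adjustment is 12 < 15, so +1): 12 + 1 = 13.
§2 applies: 13 + 1 = 14.
§3 applies: 14 + 3 = 17.
§4 does not apply.
§5 applies: 17 − 3 = 14.
§6 does not apply.
§8 applies (level before this adjustment is 14 < 18, so +1): 14 + 1 = 15.
Final offense level: 15.
Level 15 falls in the 15-16 band.
Fine table: Level 15-16 → ₡15,000–₡29,000.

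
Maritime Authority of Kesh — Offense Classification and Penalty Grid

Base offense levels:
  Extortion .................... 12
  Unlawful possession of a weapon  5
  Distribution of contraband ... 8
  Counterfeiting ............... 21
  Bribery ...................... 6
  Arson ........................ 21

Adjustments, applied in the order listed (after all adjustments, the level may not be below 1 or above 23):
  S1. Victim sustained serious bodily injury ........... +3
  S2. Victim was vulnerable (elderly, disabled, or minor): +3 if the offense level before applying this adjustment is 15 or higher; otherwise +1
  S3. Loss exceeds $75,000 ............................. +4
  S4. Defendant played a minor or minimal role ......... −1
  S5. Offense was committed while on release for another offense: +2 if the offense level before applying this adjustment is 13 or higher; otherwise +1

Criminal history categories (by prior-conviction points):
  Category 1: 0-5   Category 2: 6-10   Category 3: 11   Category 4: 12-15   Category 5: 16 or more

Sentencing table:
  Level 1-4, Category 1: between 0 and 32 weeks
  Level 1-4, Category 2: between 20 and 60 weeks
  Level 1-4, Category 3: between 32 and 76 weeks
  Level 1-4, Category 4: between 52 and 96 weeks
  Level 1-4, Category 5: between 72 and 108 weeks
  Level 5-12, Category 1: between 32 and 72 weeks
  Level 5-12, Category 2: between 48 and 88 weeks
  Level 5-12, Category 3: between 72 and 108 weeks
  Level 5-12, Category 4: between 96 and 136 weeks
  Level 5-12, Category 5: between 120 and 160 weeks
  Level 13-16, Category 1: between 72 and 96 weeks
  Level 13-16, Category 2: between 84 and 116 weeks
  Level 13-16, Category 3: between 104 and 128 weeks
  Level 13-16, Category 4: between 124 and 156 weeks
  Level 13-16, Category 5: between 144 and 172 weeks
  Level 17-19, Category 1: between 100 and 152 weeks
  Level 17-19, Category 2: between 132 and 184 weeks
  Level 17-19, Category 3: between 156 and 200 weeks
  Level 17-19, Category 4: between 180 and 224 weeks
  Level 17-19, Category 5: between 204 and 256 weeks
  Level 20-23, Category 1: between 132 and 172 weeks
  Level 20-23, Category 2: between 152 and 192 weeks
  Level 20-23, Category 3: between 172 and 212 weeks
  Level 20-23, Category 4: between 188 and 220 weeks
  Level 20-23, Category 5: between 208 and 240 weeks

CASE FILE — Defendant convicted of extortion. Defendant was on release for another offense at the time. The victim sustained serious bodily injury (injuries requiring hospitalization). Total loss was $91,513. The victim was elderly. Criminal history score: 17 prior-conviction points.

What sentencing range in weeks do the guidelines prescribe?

208-240 weeks

Base offense level for extortion: 12.
S1 applies: 12 + 3 = 15.
S2 applies (level before this adjustment is 15 ≥ 15, so +3): 15 + 3 = 18.
S3 applies: 18 + 4 = 22.
S4 does not apply.
S5 applies (level before this adjustment is 22 ≥ 13, so +2): 22 + 2 = 24.
Level 24 exceeds the maximum of 23; capped at 23.
Final offense level: 23.
Criminal history: 17 prior points → Category 5 (16+).
Level 23 falls in the 20-23 band.
Grid: Level 20-23 × Category 5 = 208-240 weeks.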